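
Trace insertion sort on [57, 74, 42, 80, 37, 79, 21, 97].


Initial: [57, 74, 42, 80, 37, 79, 21, 97]
Insert 74: [57, 74, 42, 80, 37, 79, 21, 97]
Insert 42: [42, 57, 74, 80, 37, 79, 21, 97]
Insert 80: [42, 57, 74, 80, 37, 79, 21, 97]
Insert 37: [37, 42, 57, 74, 80, 79, 21, 97]
Insert 79: [37, 42, 57, 74, 79, 80, 21, 97]
Insert 21: [21, 37, 42, 57, 74, 79, 80, 97]
Insert 97: [21, 37, 42, 57, 74, 79, 80, 97]

Sorted: [21, 37, 42, 57, 74, 79, 80, 97]


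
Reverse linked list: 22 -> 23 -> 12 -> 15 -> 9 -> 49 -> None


Step 1: curr=22, set curr.next=prev(None) | reversed so far: 22
Step 2: curr=23, set curr.next=prev(22) | reversed so far: 23 -> 22
Step 3: curr=12, set curr.next=prev(23) | reversed so far: 12 -> 23 -> 22
Step 4: curr=15, set curr.next=prev(12) | reversed so far: 15 -> 12 -> 23 -> 22
Step 5: curr=9, set curr.next=prev(15) | reversed so far: 9 -> 15 -> 12 -> 23 -> 22
Step 6: curr=49, set curr.next=prev(9) | reversed so far: 49 -> 9 -> 15 -> 12 -> 23 -> 22

49 -> 9 -> 15 -> 12 -> 23 -> 22 -> None


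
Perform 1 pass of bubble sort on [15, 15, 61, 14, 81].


Initial: [15, 15, 61, 14, 81]
Pass 1: [15, 15, 14, 61, 81] (1 swaps)

After 1 pass: [15, 15, 14, 61, 81]


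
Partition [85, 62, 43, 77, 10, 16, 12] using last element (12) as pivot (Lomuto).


Pivot: 12
  10 <= 12: swap -> [10, 62, 43, 77, 85, 16, 12]
Place pivot at 1: [10, 12, 43, 77, 85, 16, 62]

Partitioned: [10, 12, 43, 77, 85, 16, 62]


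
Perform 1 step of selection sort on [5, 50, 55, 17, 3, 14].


Initial: [5, 50, 55, 17, 3, 14]
Step 1: min=3 at 4
  Swap: [3, 50, 55, 17, 5, 14]

After 1 step: [3, 50, 55, 17, 5, 14]


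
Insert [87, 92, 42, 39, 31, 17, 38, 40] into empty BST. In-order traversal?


Insert 87: root
Insert 92: R from 87
Insert 42: L from 87
Insert 39: L from 87 -> L from 42
Insert 31: L from 87 -> L from 42 -> L from 39
Insert 17: L from 87 -> L from 42 -> L from 39 -> L from 31
Insert 38: L from 87 -> L from 42 -> L from 39 -> R from 31
Insert 40: L from 87 -> L from 42 -> R from 39

In-order: [17, 31, 38, 39, 40, 42, 87, 92]


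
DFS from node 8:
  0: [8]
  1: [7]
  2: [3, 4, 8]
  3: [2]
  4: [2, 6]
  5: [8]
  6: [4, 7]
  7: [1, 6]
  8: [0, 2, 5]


Visit 8, push [5, 2, 0]
Visit 0, push []
Visit 2, push [4, 3]
Visit 3, push []
Visit 4, push [6]
Visit 6, push [7]
Visit 7, push [1]
Visit 1, push []
Visit 5, push []

DFS order: [8, 0, 2, 3, 4, 6, 7, 1, 5]


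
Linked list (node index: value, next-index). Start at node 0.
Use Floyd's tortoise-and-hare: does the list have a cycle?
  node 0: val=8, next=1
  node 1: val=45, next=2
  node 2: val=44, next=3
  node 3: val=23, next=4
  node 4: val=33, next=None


Floyd's tortoise (slow, +1) and hare (fast, +2):
  init: slow=0, fast=0
  step 1: slow=1, fast=2
  step 2: slow=2, fast=4
  step 3: fast -> None, no cycle

Cycle: no


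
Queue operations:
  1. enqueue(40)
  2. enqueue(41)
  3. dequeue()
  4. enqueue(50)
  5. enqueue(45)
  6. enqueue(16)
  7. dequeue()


enqueue(40) -> [40]
enqueue(41) -> [40, 41]
dequeue()->40, [41]
enqueue(50) -> [41, 50]
enqueue(45) -> [41, 50, 45]
enqueue(16) -> [41, 50, 45, 16]
dequeue()->41, [50, 45, 16]

Final queue: [50, 45, 16]


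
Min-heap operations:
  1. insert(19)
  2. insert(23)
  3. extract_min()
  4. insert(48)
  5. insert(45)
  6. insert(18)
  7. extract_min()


insert(19) -> [19]
insert(23) -> [19, 23]
extract_min()->19, [23]
insert(48) -> [23, 48]
insert(45) -> [23, 48, 45]
insert(18) -> [18, 23, 45, 48]
extract_min()->18, [23, 48, 45]

Final heap: [23, 48, 45]


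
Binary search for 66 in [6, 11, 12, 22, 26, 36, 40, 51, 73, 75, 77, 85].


Step 1: lo=0, hi=11, mid=5, val=36
Step 2: lo=6, hi=11, mid=8, val=73
Step 3: lo=6, hi=7, mid=6, val=40
Step 4: lo=7, hi=7, mid=7, val=51

Not found


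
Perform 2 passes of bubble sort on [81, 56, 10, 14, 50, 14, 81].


Initial: [81, 56, 10, 14, 50, 14, 81]
Pass 1: [56, 10, 14, 50, 14, 81, 81] (5 swaps)
Pass 2: [10, 14, 50, 14, 56, 81, 81] (4 swaps)

After 2 passes: [10, 14, 50, 14, 56, 81, 81]


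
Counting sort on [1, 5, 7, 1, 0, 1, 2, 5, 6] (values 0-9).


Input: [1, 5, 7, 1, 0, 1, 2, 5, 6]
Counts: [1, 3, 1, 0, 0, 2, 1, 1, 0, 0]

Sorted: [0, 1, 1, 1, 2, 5, 5, 6, 7]


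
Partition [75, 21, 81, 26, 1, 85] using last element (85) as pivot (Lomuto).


Pivot: 85
  75 <= 85: advance i (no swap)
  21 <= 85: advance i (no swap)
  81 <= 85: advance i (no swap)
  26 <= 85: advance i (no swap)
  1 <= 85: advance i (no swap)
Place pivot at 5: [75, 21, 81, 26, 1, 85]

Partitioned: [75, 21, 81, 26, 1, 85]


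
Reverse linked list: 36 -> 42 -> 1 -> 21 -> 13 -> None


Step 1: curr=36, set curr.next=prev(None) | reversed so far: 36
Step 2: curr=42, set curr.next=prev(36) | reversed so far: 42 -> 36
Step 3: curr=1, set curr.next=prev(42) | reversed so far: 1 -> 42 -> 36
Step 4: curr=21, set curr.next=prev(1) | reversed so far: 21 -> 1 -> 42 -> 36
Step 5: curr=13, set curr.next=prev(21) | reversed so far: 13 -> 21 -> 1 -> 42 -> 36

13 -> 21 -> 1 -> 42 -> 36 -> None


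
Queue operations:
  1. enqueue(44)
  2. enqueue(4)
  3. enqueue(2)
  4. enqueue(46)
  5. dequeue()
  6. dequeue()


enqueue(44) -> [44]
enqueue(4) -> [44, 4]
enqueue(2) -> [44, 4, 2]
enqueue(46) -> [44, 4, 2, 46]
dequeue()->44, [4, 2, 46]
dequeue()->4, [2, 46]

Final queue: [2, 46]


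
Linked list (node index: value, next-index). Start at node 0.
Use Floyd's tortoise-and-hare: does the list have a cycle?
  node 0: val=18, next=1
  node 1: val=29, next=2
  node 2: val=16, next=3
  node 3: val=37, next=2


Floyd's tortoise (slow, +1) and hare (fast, +2):
  init: slow=0, fast=0
  step 1: slow=1, fast=2
  step 2: slow=2, fast=2
  slow == fast at node 2: cycle detected

Cycle: yes


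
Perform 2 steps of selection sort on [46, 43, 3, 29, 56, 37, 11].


Initial: [46, 43, 3, 29, 56, 37, 11]
Step 1: min=3 at 2
  Swap: [3, 43, 46, 29, 56, 37, 11]
Step 2: min=11 at 6
  Swap: [3, 11, 46, 29, 56, 37, 43]

After 2 steps: [3, 11, 46, 29, 56, 37, 43]


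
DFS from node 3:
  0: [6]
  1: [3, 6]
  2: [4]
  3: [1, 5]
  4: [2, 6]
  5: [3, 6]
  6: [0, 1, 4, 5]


Visit 3, push [5, 1]
Visit 1, push [6]
Visit 6, push [5, 4, 0]
Visit 0, push []
Visit 4, push [2]
Visit 2, push []
Visit 5, push []

DFS order: [3, 1, 6, 0, 4, 2, 5]


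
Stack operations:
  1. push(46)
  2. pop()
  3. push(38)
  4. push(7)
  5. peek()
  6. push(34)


push(46) -> [46]
pop()->46, []
push(38) -> [38]
push(7) -> [38, 7]
peek()->7
push(34) -> [38, 7, 34]

Final stack: [38, 7, 34]


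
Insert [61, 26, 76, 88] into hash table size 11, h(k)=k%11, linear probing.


Insert 61: h=6 -> slot 6
Insert 26: h=4 -> slot 4
Insert 76: h=10 -> slot 10
Insert 88: h=0 -> slot 0

Table: [88, None, None, None, 26, None, 61, None, None, None, 76]


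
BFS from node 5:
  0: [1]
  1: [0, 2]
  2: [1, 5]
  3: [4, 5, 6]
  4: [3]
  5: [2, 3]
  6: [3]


Visit 5, enqueue [2, 3]
Visit 2, enqueue [1]
Visit 3, enqueue [4, 6]
Visit 1, enqueue [0]
Visit 4, enqueue []
Visit 6, enqueue []
Visit 0, enqueue []

BFS order: [5, 2, 3, 1, 4, 6, 0]


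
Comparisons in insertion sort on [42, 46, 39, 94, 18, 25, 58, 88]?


Algorithm: insertion sort
Input: [42, 46, 39, 94, 18, 25, 58, 88]
Sorted: [18, 25, 39, 42, 46, 58, 88, 94]

17


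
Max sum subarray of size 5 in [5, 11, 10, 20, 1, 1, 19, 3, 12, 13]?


[0:5]: 47
[1:6]: 43
[2:7]: 51
[3:8]: 44
[4:9]: 36
[5:10]: 48

Max: 51 at [2:7]


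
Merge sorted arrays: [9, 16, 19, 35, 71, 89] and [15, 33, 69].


Take 9 from A
Take 15 from B
Take 16 from A
Take 19 from A
Take 33 from B
Take 35 from A
Take 69 from B

Merged: [9, 15, 16, 19, 33, 35, 69, 71, 89]


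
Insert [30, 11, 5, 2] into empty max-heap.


Insert 30: [30]
Insert 11: [30, 11]
Insert 5: [30, 11, 5]
Insert 2: [30, 11, 5, 2]

Final heap: [30, 11, 5, 2]


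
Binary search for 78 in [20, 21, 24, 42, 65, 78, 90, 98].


Step 1: lo=0, hi=7, mid=3, val=42
Step 2: lo=4, hi=7, mid=5, val=78

Found at index 5


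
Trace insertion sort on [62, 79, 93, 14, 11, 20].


Initial: [62, 79, 93, 14, 11, 20]
Insert 79: [62, 79, 93, 14, 11, 20]
Insert 93: [62, 79, 93, 14, 11, 20]
Insert 14: [14, 62, 79, 93, 11, 20]
Insert 11: [11, 14, 62, 79, 93, 20]
Insert 20: [11, 14, 20, 62, 79, 93]

Sorted: [11, 14, 20, 62, 79, 93]


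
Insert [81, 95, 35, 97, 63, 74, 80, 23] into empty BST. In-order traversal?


Insert 81: root
Insert 95: R from 81
Insert 35: L from 81
Insert 97: R from 81 -> R from 95
Insert 63: L from 81 -> R from 35
Insert 74: L from 81 -> R from 35 -> R from 63
Insert 80: L from 81 -> R from 35 -> R from 63 -> R from 74
Insert 23: L from 81 -> L from 35

In-order: [23, 35, 63, 74, 80, 81, 95, 97]


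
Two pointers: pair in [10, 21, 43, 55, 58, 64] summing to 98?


lo=0(10)+hi=5(64)=74
lo=1(21)+hi=5(64)=85
lo=2(43)+hi=5(64)=107
lo=2(43)+hi=4(58)=101
lo=2(43)+hi=3(55)=98

Yes: 43+55=98


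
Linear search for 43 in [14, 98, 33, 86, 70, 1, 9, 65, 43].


i=0: 14!=43
i=1: 98!=43
i=2: 33!=43
i=3: 86!=43
i=4: 70!=43
i=5: 1!=43
i=6: 9!=43
i=7: 65!=43
i=8: 43==43 found!

Found at 8, 9 comps


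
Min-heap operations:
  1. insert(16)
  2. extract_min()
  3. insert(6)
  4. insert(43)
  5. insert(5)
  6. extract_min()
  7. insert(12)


insert(16) -> [16]
extract_min()->16, []
insert(6) -> [6]
insert(43) -> [6, 43]
insert(5) -> [5, 43, 6]
extract_min()->5, [6, 43]
insert(12) -> [6, 43, 12]

Final heap: [6, 43, 12]


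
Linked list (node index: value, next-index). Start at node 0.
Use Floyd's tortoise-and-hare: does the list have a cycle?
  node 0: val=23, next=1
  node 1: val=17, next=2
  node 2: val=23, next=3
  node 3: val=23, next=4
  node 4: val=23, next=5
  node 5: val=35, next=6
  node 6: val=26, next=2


Floyd's tortoise (slow, +1) and hare (fast, +2):
  init: slow=0, fast=0
  step 1: slow=1, fast=2
  step 2: slow=2, fast=4
  step 3: slow=3, fast=6
  step 4: slow=4, fast=3
  step 5: slow=5, fast=5
  slow == fast at node 5: cycle detected

Cycle: yes


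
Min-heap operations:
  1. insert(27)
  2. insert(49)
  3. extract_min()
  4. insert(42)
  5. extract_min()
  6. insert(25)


insert(27) -> [27]
insert(49) -> [27, 49]
extract_min()->27, [49]
insert(42) -> [42, 49]
extract_min()->42, [49]
insert(25) -> [25, 49]

Final heap: [25, 49]


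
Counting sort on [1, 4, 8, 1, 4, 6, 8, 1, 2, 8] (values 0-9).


Input: [1, 4, 8, 1, 4, 6, 8, 1, 2, 8]
Counts: [0, 3, 1, 0, 2, 0, 1, 0, 3, 0]

Sorted: [1, 1, 1, 2, 4, 4, 6, 8, 8, 8]


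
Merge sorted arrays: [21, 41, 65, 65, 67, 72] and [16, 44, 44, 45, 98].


Take 16 from B
Take 21 from A
Take 41 from A
Take 44 from B
Take 44 from B
Take 45 from B
Take 65 from A
Take 65 from A
Take 67 from A
Take 72 from A

Merged: [16, 21, 41, 44, 44, 45, 65, 65, 67, 72, 98]


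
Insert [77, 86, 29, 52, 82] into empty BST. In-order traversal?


Insert 77: root
Insert 86: R from 77
Insert 29: L from 77
Insert 52: L from 77 -> R from 29
Insert 82: R from 77 -> L from 86

In-order: [29, 52, 77, 82, 86]


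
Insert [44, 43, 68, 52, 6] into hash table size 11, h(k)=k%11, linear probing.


Insert 44: h=0 -> slot 0
Insert 43: h=10 -> slot 10
Insert 68: h=2 -> slot 2
Insert 52: h=8 -> slot 8
Insert 6: h=6 -> slot 6

Table: [44, None, 68, None, None, None, 6, None, 52, None, 43]


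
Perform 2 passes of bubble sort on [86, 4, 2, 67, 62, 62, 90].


Initial: [86, 4, 2, 67, 62, 62, 90]
Pass 1: [4, 2, 67, 62, 62, 86, 90] (5 swaps)
Pass 2: [2, 4, 62, 62, 67, 86, 90] (3 swaps)

After 2 passes: [2, 4, 62, 62, 67, 86, 90]


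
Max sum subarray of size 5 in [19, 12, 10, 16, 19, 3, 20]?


[0:5]: 76
[1:6]: 60
[2:7]: 68

Max: 76 at [0:5]


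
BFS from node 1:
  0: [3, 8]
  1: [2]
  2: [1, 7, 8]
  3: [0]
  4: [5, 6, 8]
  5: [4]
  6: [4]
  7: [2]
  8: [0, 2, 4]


Visit 1, enqueue [2]
Visit 2, enqueue [7, 8]
Visit 7, enqueue []
Visit 8, enqueue [0, 4]
Visit 0, enqueue [3]
Visit 4, enqueue [5, 6]
Visit 3, enqueue []
Visit 5, enqueue []
Visit 6, enqueue []

BFS order: [1, 2, 7, 8, 0, 4, 3, 5, 6]


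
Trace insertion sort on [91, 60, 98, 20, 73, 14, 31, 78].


Initial: [91, 60, 98, 20, 73, 14, 31, 78]
Insert 60: [60, 91, 98, 20, 73, 14, 31, 78]
Insert 98: [60, 91, 98, 20, 73, 14, 31, 78]
Insert 20: [20, 60, 91, 98, 73, 14, 31, 78]
Insert 73: [20, 60, 73, 91, 98, 14, 31, 78]
Insert 14: [14, 20, 60, 73, 91, 98, 31, 78]
Insert 31: [14, 20, 31, 60, 73, 91, 98, 78]
Insert 78: [14, 20, 31, 60, 73, 78, 91, 98]

Sorted: [14, 20, 31, 60, 73, 78, 91, 98]


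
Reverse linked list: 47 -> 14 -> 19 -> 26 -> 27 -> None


Step 1: curr=47, set curr.next=prev(None) | reversed so far: 47
Step 2: curr=14, set curr.next=prev(47) | reversed so far: 14 -> 47
Step 3: curr=19, set curr.next=prev(14) | reversed so far: 19 -> 14 -> 47
Step 4: curr=26, set curr.next=prev(19) | reversed so far: 26 -> 19 -> 14 -> 47
Step 5: curr=27, set curr.next=prev(26) | reversed so far: 27 -> 26 -> 19 -> 14 -> 47

27 -> 26 -> 19 -> 14 -> 47 -> None


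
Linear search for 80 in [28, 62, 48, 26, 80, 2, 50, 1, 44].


i=0: 28!=80
i=1: 62!=80
i=2: 48!=80
i=3: 26!=80
i=4: 80==80 found!

Found at 4, 5 comps


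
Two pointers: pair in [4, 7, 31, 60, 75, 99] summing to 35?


lo=0(4)+hi=5(99)=103
lo=0(4)+hi=4(75)=79
lo=0(4)+hi=3(60)=64
lo=0(4)+hi=2(31)=35

Yes: 4+31=35


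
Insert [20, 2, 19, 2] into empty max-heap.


Insert 20: [20]
Insert 2: [20, 2]
Insert 19: [20, 2, 19]
Insert 2: [20, 2, 19, 2]

Final heap: [20, 2, 19, 2]


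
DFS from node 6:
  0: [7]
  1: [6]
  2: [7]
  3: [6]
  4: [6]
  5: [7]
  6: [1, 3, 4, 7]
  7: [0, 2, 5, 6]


Visit 6, push [7, 4, 3, 1]
Visit 1, push []
Visit 3, push []
Visit 4, push []
Visit 7, push [5, 2, 0]
Visit 0, push []
Visit 2, push []
Visit 5, push []

DFS order: [6, 1, 3, 4, 7, 0, 2, 5]


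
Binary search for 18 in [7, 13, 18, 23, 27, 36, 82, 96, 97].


Step 1: lo=0, hi=8, mid=4, val=27
Step 2: lo=0, hi=3, mid=1, val=13
Step 3: lo=2, hi=3, mid=2, val=18

Found at index 2


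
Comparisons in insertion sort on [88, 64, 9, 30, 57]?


Algorithm: insertion sort
Input: [88, 64, 9, 30, 57]
Sorted: [9, 30, 57, 64, 88]

9


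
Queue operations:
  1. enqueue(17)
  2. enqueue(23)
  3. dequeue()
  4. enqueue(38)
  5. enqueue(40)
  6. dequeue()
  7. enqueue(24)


enqueue(17) -> [17]
enqueue(23) -> [17, 23]
dequeue()->17, [23]
enqueue(38) -> [23, 38]
enqueue(40) -> [23, 38, 40]
dequeue()->23, [38, 40]
enqueue(24) -> [38, 40, 24]

Final queue: [38, 40, 24]


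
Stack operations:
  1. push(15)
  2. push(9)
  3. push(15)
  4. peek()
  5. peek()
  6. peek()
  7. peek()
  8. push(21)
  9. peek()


push(15) -> [15]
push(9) -> [15, 9]
push(15) -> [15, 9, 15]
peek()->15
peek()->15
peek()->15
peek()->15
push(21) -> [15, 9, 15, 21]
peek()->21

Final stack: [15, 9, 15, 21]


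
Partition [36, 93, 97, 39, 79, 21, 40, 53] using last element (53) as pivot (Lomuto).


Pivot: 53
  36 <= 53: advance i (no swap)
  39 <= 53: swap -> [36, 39, 97, 93, 79, 21, 40, 53]
  21 <= 53: swap -> [36, 39, 21, 93, 79, 97, 40, 53]
  40 <= 53: swap -> [36, 39, 21, 40, 79, 97, 93, 53]
Place pivot at 4: [36, 39, 21, 40, 53, 97, 93, 79]

Partitioned: [36, 39, 21, 40, 53, 97, 93, 79]


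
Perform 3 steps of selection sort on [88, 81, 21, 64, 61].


Initial: [88, 81, 21, 64, 61]
Step 1: min=21 at 2
  Swap: [21, 81, 88, 64, 61]
Step 2: min=61 at 4
  Swap: [21, 61, 88, 64, 81]
Step 3: min=64 at 3
  Swap: [21, 61, 64, 88, 81]

After 3 steps: [21, 61, 64, 88, 81]


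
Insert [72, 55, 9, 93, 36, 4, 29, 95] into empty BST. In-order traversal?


Insert 72: root
Insert 55: L from 72
Insert 9: L from 72 -> L from 55
Insert 93: R from 72
Insert 36: L from 72 -> L from 55 -> R from 9
Insert 4: L from 72 -> L from 55 -> L from 9
Insert 29: L from 72 -> L from 55 -> R from 9 -> L from 36
Insert 95: R from 72 -> R from 93

In-order: [4, 9, 29, 36, 55, 72, 93, 95]


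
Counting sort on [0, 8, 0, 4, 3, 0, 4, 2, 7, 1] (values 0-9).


Input: [0, 8, 0, 4, 3, 0, 4, 2, 7, 1]
Counts: [3, 1, 1, 1, 2, 0, 0, 1, 1, 0]

Sorted: [0, 0, 0, 1, 2, 3, 4, 4, 7, 8]


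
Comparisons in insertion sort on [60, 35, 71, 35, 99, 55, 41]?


Algorithm: insertion sort
Input: [60, 35, 71, 35, 99, 55, 41]
Sorted: [35, 35, 41, 55, 60, 71, 99]

15


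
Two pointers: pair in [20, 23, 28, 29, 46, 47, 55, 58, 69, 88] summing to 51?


lo=0(20)+hi=9(88)=108
lo=0(20)+hi=8(69)=89
lo=0(20)+hi=7(58)=78
lo=0(20)+hi=6(55)=75
lo=0(20)+hi=5(47)=67
lo=0(20)+hi=4(46)=66
lo=0(20)+hi=3(29)=49
lo=1(23)+hi=3(29)=52
lo=1(23)+hi=2(28)=51

Yes: 23+28=51


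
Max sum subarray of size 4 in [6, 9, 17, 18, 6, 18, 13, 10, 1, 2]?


[0:4]: 50
[1:5]: 50
[2:6]: 59
[3:7]: 55
[4:8]: 47
[5:9]: 42
[6:10]: 26

Max: 59 at [2:6]


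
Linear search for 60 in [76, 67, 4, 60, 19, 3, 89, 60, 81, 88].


i=0: 76!=60
i=1: 67!=60
i=2: 4!=60
i=3: 60==60 found!

Found at 3, 4 comps


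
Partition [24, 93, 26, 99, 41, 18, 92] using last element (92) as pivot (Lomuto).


Pivot: 92
  24 <= 92: advance i (no swap)
  26 <= 92: swap -> [24, 26, 93, 99, 41, 18, 92]
  41 <= 92: swap -> [24, 26, 41, 99, 93, 18, 92]
  18 <= 92: swap -> [24, 26, 41, 18, 93, 99, 92]
Place pivot at 4: [24, 26, 41, 18, 92, 99, 93]

Partitioned: [24, 26, 41, 18, 92, 99, 93]


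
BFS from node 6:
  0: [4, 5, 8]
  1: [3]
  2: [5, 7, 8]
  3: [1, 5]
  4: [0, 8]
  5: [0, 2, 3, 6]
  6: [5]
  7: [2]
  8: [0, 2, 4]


Visit 6, enqueue [5]
Visit 5, enqueue [0, 2, 3]
Visit 0, enqueue [4, 8]
Visit 2, enqueue [7]
Visit 3, enqueue [1]
Visit 4, enqueue []
Visit 8, enqueue []
Visit 7, enqueue []
Visit 1, enqueue []

BFS order: [6, 5, 0, 2, 3, 4, 8, 7, 1]


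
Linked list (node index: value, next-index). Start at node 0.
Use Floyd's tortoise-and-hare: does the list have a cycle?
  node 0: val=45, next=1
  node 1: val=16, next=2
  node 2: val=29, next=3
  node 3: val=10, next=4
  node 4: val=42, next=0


Floyd's tortoise (slow, +1) and hare (fast, +2):
  init: slow=0, fast=0
  step 1: slow=1, fast=2
  step 2: slow=2, fast=4
  step 3: slow=3, fast=1
  step 4: slow=4, fast=3
  step 5: slow=0, fast=0
  slow == fast at node 0: cycle detected

Cycle: yes


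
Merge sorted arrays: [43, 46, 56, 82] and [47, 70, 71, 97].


Take 43 from A
Take 46 from A
Take 47 from B
Take 56 from A
Take 70 from B
Take 71 from B
Take 82 from A

Merged: [43, 46, 47, 56, 70, 71, 82, 97]


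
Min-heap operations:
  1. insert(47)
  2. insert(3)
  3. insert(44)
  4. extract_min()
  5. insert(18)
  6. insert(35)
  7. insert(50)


insert(47) -> [47]
insert(3) -> [3, 47]
insert(44) -> [3, 47, 44]
extract_min()->3, [44, 47]
insert(18) -> [18, 47, 44]
insert(35) -> [18, 35, 44, 47]
insert(50) -> [18, 35, 44, 47, 50]

Final heap: [18, 35, 44, 47, 50]


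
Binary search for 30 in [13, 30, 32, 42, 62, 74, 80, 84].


Step 1: lo=0, hi=7, mid=3, val=42
Step 2: lo=0, hi=2, mid=1, val=30

Found at index 1


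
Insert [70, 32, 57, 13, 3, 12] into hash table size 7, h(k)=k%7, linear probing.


Insert 70: h=0 -> slot 0
Insert 32: h=4 -> slot 4
Insert 57: h=1 -> slot 1
Insert 13: h=6 -> slot 6
Insert 3: h=3 -> slot 3
Insert 12: h=5 -> slot 5

Table: [70, 57, None, 3, 32, 12, 13]


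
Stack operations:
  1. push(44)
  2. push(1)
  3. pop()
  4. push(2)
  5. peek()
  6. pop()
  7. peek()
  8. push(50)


push(44) -> [44]
push(1) -> [44, 1]
pop()->1, [44]
push(2) -> [44, 2]
peek()->2
pop()->2, [44]
peek()->44
push(50) -> [44, 50]

Final stack: [44, 50]


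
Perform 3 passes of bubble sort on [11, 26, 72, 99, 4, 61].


Initial: [11, 26, 72, 99, 4, 61]
Pass 1: [11, 26, 72, 4, 61, 99] (2 swaps)
Pass 2: [11, 26, 4, 61, 72, 99] (2 swaps)
Pass 3: [11, 4, 26, 61, 72, 99] (1 swaps)

After 3 passes: [11, 4, 26, 61, 72, 99]


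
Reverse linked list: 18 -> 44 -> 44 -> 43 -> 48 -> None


Step 1: curr=18, set curr.next=prev(None) | reversed so far: 18
Step 2: curr=44, set curr.next=prev(18) | reversed so far: 44 -> 18
Step 3: curr=44, set curr.next=prev(44) | reversed so far: 44 -> 44 -> 18
Step 4: curr=43, set curr.next=prev(44) | reversed so far: 43 -> 44 -> 44 -> 18
Step 5: curr=48, set curr.next=prev(43) | reversed so far: 48 -> 43 -> 44 -> 44 -> 18

48 -> 43 -> 44 -> 44 -> 18 -> None


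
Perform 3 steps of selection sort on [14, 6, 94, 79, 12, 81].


Initial: [14, 6, 94, 79, 12, 81]
Step 1: min=6 at 1
  Swap: [6, 14, 94, 79, 12, 81]
Step 2: min=12 at 4
  Swap: [6, 12, 94, 79, 14, 81]
Step 3: min=14 at 4
  Swap: [6, 12, 14, 79, 94, 81]

After 3 steps: [6, 12, 14, 79, 94, 81]


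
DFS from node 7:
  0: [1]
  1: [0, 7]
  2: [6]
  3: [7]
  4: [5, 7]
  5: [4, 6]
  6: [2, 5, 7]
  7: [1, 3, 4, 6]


Visit 7, push [6, 4, 3, 1]
Visit 1, push [0]
Visit 0, push []
Visit 3, push []
Visit 4, push [5]
Visit 5, push [6]
Visit 6, push [2]
Visit 2, push []

DFS order: [7, 1, 0, 3, 4, 5, 6, 2]


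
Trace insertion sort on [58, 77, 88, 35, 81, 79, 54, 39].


Initial: [58, 77, 88, 35, 81, 79, 54, 39]
Insert 77: [58, 77, 88, 35, 81, 79, 54, 39]
Insert 88: [58, 77, 88, 35, 81, 79, 54, 39]
Insert 35: [35, 58, 77, 88, 81, 79, 54, 39]
Insert 81: [35, 58, 77, 81, 88, 79, 54, 39]
Insert 79: [35, 58, 77, 79, 81, 88, 54, 39]
Insert 54: [35, 54, 58, 77, 79, 81, 88, 39]
Insert 39: [35, 39, 54, 58, 77, 79, 81, 88]

Sorted: [35, 39, 54, 58, 77, 79, 81, 88]


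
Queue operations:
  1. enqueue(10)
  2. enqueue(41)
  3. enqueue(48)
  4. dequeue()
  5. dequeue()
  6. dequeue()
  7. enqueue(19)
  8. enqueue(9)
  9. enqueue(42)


enqueue(10) -> [10]
enqueue(41) -> [10, 41]
enqueue(48) -> [10, 41, 48]
dequeue()->10, [41, 48]
dequeue()->41, [48]
dequeue()->48, []
enqueue(19) -> [19]
enqueue(9) -> [19, 9]
enqueue(42) -> [19, 9, 42]

Final queue: [19, 9, 42]


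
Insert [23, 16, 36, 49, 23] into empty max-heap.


Insert 23: [23]
Insert 16: [23, 16]
Insert 36: [36, 16, 23]
Insert 49: [49, 36, 23, 16]
Insert 23: [49, 36, 23, 16, 23]

Final heap: [49, 36, 23, 16, 23]


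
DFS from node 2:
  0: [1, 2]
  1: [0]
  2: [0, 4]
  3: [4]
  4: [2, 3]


Visit 2, push [4, 0]
Visit 0, push [1]
Visit 1, push []
Visit 4, push [3]
Visit 3, push []

DFS order: [2, 0, 1, 4, 3]


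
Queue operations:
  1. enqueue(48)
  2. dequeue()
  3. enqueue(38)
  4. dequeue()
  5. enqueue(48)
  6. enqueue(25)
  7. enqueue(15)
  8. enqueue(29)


enqueue(48) -> [48]
dequeue()->48, []
enqueue(38) -> [38]
dequeue()->38, []
enqueue(48) -> [48]
enqueue(25) -> [48, 25]
enqueue(15) -> [48, 25, 15]
enqueue(29) -> [48, 25, 15, 29]

Final queue: [48, 25, 15, 29]


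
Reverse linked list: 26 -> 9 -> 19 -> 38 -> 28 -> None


Step 1: curr=26, set curr.next=prev(None) | reversed so far: 26
Step 2: curr=9, set curr.next=prev(26) | reversed so far: 9 -> 26
Step 3: curr=19, set curr.next=prev(9) | reversed so far: 19 -> 9 -> 26
Step 4: curr=38, set curr.next=prev(19) | reversed so far: 38 -> 19 -> 9 -> 26
Step 5: curr=28, set curr.next=prev(38) | reversed so far: 28 -> 38 -> 19 -> 9 -> 26

28 -> 38 -> 19 -> 9 -> 26 -> None


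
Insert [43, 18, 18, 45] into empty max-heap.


Insert 43: [43]
Insert 18: [43, 18]
Insert 18: [43, 18, 18]
Insert 45: [45, 43, 18, 18]

Final heap: [45, 43, 18, 18]


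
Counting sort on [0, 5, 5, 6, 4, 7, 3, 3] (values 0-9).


Input: [0, 5, 5, 6, 4, 7, 3, 3]
Counts: [1, 0, 0, 2, 1, 2, 1, 1, 0, 0]

Sorted: [0, 3, 3, 4, 5, 5, 6, 7]


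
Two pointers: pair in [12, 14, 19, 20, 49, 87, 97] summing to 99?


lo=0(12)+hi=6(97)=109
lo=0(12)+hi=5(87)=99

Yes: 12+87=99


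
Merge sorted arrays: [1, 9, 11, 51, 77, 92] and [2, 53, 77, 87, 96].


Take 1 from A
Take 2 from B
Take 9 from A
Take 11 from A
Take 51 from A
Take 53 from B
Take 77 from A
Take 77 from B
Take 87 from B
Take 92 from A

Merged: [1, 2, 9, 11, 51, 53, 77, 77, 87, 92, 96]


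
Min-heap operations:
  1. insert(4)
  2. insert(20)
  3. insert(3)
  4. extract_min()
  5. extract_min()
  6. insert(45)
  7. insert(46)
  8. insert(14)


insert(4) -> [4]
insert(20) -> [4, 20]
insert(3) -> [3, 20, 4]
extract_min()->3, [4, 20]
extract_min()->4, [20]
insert(45) -> [20, 45]
insert(46) -> [20, 45, 46]
insert(14) -> [14, 20, 46, 45]

Final heap: [14, 20, 46, 45]


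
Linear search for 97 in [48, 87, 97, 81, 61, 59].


i=0: 48!=97
i=1: 87!=97
i=2: 97==97 found!

Found at 2, 3 comps


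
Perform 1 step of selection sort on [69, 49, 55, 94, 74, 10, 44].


Initial: [69, 49, 55, 94, 74, 10, 44]
Step 1: min=10 at 5
  Swap: [10, 49, 55, 94, 74, 69, 44]

After 1 step: [10, 49, 55, 94, 74, 69, 44]


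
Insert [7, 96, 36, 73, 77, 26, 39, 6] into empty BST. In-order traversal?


Insert 7: root
Insert 96: R from 7
Insert 36: R from 7 -> L from 96
Insert 73: R from 7 -> L from 96 -> R from 36
Insert 77: R from 7 -> L from 96 -> R from 36 -> R from 73
Insert 26: R from 7 -> L from 96 -> L from 36
Insert 39: R from 7 -> L from 96 -> R from 36 -> L from 73
Insert 6: L from 7

In-order: [6, 7, 26, 36, 39, 73, 77, 96]


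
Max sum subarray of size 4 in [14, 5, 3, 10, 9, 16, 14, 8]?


[0:4]: 32
[1:5]: 27
[2:6]: 38
[3:7]: 49
[4:8]: 47

Max: 49 at [3:7]


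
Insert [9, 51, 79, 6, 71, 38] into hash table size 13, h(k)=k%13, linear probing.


Insert 9: h=9 -> slot 9
Insert 51: h=12 -> slot 12
Insert 79: h=1 -> slot 1
Insert 6: h=6 -> slot 6
Insert 71: h=6, 1 probes -> slot 7
Insert 38: h=12, 1 probes -> slot 0

Table: [38, 79, None, None, None, None, 6, 71, None, 9, None, None, 51]


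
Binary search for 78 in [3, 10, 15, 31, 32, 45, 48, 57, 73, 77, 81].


Step 1: lo=0, hi=10, mid=5, val=45
Step 2: lo=6, hi=10, mid=8, val=73
Step 3: lo=9, hi=10, mid=9, val=77
Step 4: lo=10, hi=10, mid=10, val=81

Not found


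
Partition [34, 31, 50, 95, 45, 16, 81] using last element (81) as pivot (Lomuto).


Pivot: 81
  34 <= 81: advance i (no swap)
  31 <= 81: advance i (no swap)
  50 <= 81: advance i (no swap)
  45 <= 81: swap -> [34, 31, 50, 45, 95, 16, 81]
  16 <= 81: swap -> [34, 31, 50, 45, 16, 95, 81]
Place pivot at 5: [34, 31, 50, 45, 16, 81, 95]

Partitioned: [34, 31, 50, 45, 16, 81, 95]


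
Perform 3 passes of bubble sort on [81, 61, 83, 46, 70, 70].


Initial: [81, 61, 83, 46, 70, 70]
Pass 1: [61, 81, 46, 70, 70, 83] (4 swaps)
Pass 2: [61, 46, 70, 70, 81, 83] (3 swaps)
Pass 3: [46, 61, 70, 70, 81, 83] (1 swaps)

After 3 passes: [46, 61, 70, 70, 81, 83]


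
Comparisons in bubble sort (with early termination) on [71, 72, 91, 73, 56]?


Algorithm: bubble sort (with early termination)
Input: [71, 72, 91, 73, 56]
Sorted: [56, 71, 72, 73, 91]

10


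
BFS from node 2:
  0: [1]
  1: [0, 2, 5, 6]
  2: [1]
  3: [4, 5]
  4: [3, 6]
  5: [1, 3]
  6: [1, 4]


Visit 2, enqueue [1]
Visit 1, enqueue [0, 5, 6]
Visit 0, enqueue []
Visit 5, enqueue [3]
Visit 6, enqueue [4]
Visit 3, enqueue []
Visit 4, enqueue []

BFS order: [2, 1, 0, 5, 6, 3, 4]


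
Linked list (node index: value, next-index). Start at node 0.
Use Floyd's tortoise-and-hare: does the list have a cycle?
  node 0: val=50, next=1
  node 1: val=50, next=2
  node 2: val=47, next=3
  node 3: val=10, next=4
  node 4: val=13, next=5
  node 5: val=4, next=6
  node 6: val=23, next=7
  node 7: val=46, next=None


Floyd's tortoise (slow, +1) and hare (fast, +2):
  init: slow=0, fast=0
  step 1: slow=1, fast=2
  step 2: slow=2, fast=4
  step 3: slow=3, fast=6
  step 4: fast 6->7->None, no cycle

Cycle: no


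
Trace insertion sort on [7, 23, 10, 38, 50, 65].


Initial: [7, 23, 10, 38, 50, 65]
Insert 23: [7, 23, 10, 38, 50, 65]
Insert 10: [7, 10, 23, 38, 50, 65]
Insert 38: [7, 10, 23, 38, 50, 65]
Insert 50: [7, 10, 23, 38, 50, 65]
Insert 65: [7, 10, 23, 38, 50, 65]

Sorted: [7, 10, 23, 38, 50, 65]


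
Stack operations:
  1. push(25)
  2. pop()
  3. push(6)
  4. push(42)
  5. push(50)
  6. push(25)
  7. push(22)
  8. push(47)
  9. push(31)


push(25) -> [25]
pop()->25, []
push(6) -> [6]
push(42) -> [6, 42]
push(50) -> [6, 42, 50]
push(25) -> [6, 42, 50, 25]
push(22) -> [6, 42, 50, 25, 22]
push(47) -> [6, 42, 50, 25, 22, 47]
push(31) -> [6, 42, 50, 25, 22, 47, 31]

Final stack: [6, 42, 50, 25, 22, 47, 31]


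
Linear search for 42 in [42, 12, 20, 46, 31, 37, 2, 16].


i=0: 42==42 found!

Found at 0, 1 comps


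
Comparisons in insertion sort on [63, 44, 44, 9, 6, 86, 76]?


Algorithm: insertion sort
Input: [63, 44, 44, 9, 6, 86, 76]
Sorted: [6, 9, 44, 44, 63, 76, 86]

13


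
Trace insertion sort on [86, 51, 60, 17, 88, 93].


Initial: [86, 51, 60, 17, 88, 93]
Insert 51: [51, 86, 60, 17, 88, 93]
Insert 60: [51, 60, 86, 17, 88, 93]
Insert 17: [17, 51, 60, 86, 88, 93]
Insert 88: [17, 51, 60, 86, 88, 93]
Insert 93: [17, 51, 60, 86, 88, 93]

Sorted: [17, 51, 60, 86, 88, 93]


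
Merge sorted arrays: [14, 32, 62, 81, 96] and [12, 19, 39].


Take 12 from B
Take 14 from A
Take 19 from B
Take 32 from A
Take 39 from B

Merged: [12, 14, 19, 32, 39, 62, 81, 96]


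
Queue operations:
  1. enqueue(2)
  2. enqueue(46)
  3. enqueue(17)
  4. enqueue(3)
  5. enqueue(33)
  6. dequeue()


enqueue(2) -> [2]
enqueue(46) -> [2, 46]
enqueue(17) -> [2, 46, 17]
enqueue(3) -> [2, 46, 17, 3]
enqueue(33) -> [2, 46, 17, 3, 33]
dequeue()->2, [46, 17, 3, 33]

Final queue: [46, 17, 3, 33]


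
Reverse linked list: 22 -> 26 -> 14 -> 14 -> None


Step 1: curr=22, set curr.next=prev(None) | reversed so far: 22
Step 2: curr=26, set curr.next=prev(22) | reversed so far: 26 -> 22
Step 3: curr=14, set curr.next=prev(26) | reversed so far: 14 -> 26 -> 22
Step 4: curr=14, set curr.next=prev(14) | reversed so far: 14 -> 14 -> 26 -> 22

14 -> 14 -> 26 -> 22 -> None


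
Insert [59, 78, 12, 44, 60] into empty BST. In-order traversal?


Insert 59: root
Insert 78: R from 59
Insert 12: L from 59
Insert 44: L from 59 -> R from 12
Insert 60: R from 59 -> L from 78

In-order: [12, 44, 59, 60, 78]


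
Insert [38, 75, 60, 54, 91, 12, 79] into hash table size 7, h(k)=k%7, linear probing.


Insert 38: h=3 -> slot 3
Insert 75: h=5 -> slot 5
Insert 60: h=4 -> slot 4
Insert 54: h=5, 1 probes -> slot 6
Insert 91: h=0 -> slot 0
Insert 12: h=5, 3 probes -> slot 1
Insert 79: h=2 -> slot 2

Table: [91, 12, 79, 38, 60, 75, 54]


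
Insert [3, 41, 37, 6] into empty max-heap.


Insert 3: [3]
Insert 41: [41, 3]
Insert 37: [41, 3, 37]
Insert 6: [41, 6, 37, 3]

Final heap: [41, 6, 37, 3]


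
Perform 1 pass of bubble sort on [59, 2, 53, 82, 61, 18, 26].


Initial: [59, 2, 53, 82, 61, 18, 26]
Pass 1: [2, 53, 59, 61, 18, 26, 82] (5 swaps)

After 1 pass: [2, 53, 59, 61, 18, 26, 82]


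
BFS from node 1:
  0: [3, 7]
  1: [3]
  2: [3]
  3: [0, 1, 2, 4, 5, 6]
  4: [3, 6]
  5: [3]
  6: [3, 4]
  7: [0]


Visit 1, enqueue [3]
Visit 3, enqueue [0, 2, 4, 5, 6]
Visit 0, enqueue [7]
Visit 2, enqueue []
Visit 4, enqueue []
Visit 5, enqueue []
Visit 6, enqueue []
Visit 7, enqueue []

BFS order: [1, 3, 0, 2, 4, 5, 6, 7]


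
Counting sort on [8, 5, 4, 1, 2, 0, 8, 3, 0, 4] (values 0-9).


Input: [8, 5, 4, 1, 2, 0, 8, 3, 0, 4]
Counts: [2, 1, 1, 1, 2, 1, 0, 0, 2, 0]

Sorted: [0, 0, 1, 2, 3, 4, 4, 5, 8, 8]


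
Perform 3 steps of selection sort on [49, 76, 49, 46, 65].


Initial: [49, 76, 49, 46, 65]
Step 1: min=46 at 3
  Swap: [46, 76, 49, 49, 65]
Step 2: min=49 at 2
  Swap: [46, 49, 76, 49, 65]
Step 3: min=49 at 3
  Swap: [46, 49, 49, 76, 65]

After 3 steps: [46, 49, 49, 76, 65]


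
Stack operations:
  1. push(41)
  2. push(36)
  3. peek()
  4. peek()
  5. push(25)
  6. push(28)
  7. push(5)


push(41) -> [41]
push(36) -> [41, 36]
peek()->36
peek()->36
push(25) -> [41, 36, 25]
push(28) -> [41, 36, 25, 28]
push(5) -> [41, 36, 25, 28, 5]

Final stack: [41, 36, 25, 28, 5]


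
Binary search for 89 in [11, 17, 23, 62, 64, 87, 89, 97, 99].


Step 1: lo=0, hi=8, mid=4, val=64
Step 2: lo=5, hi=8, mid=6, val=89

Found at index 6


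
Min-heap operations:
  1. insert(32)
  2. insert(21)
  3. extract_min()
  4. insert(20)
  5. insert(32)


insert(32) -> [32]
insert(21) -> [21, 32]
extract_min()->21, [32]
insert(20) -> [20, 32]
insert(32) -> [20, 32, 32]

Final heap: [20, 32, 32]


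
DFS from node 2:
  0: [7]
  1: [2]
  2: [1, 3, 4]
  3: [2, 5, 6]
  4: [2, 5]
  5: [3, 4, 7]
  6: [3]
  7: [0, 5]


Visit 2, push [4, 3, 1]
Visit 1, push []
Visit 3, push [6, 5]
Visit 5, push [7, 4]
Visit 4, push []
Visit 7, push [0]
Visit 0, push []
Visit 6, push []

DFS order: [2, 1, 3, 5, 4, 7, 0, 6]


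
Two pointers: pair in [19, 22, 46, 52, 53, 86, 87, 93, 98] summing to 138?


lo=0(19)+hi=8(98)=117
lo=1(22)+hi=8(98)=120
lo=2(46)+hi=8(98)=144
lo=2(46)+hi=7(93)=139
lo=2(46)+hi=6(87)=133
lo=3(52)+hi=6(87)=139
lo=3(52)+hi=5(86)=138

Yes: 52+86=138


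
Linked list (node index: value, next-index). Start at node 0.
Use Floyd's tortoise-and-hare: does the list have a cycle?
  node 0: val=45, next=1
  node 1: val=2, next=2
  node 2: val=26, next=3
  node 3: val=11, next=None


Floyd's tortoise (slow, +1) and hare (fast, +2):
  init: slow=0, fast=0
  step 1: slow=1, fast=2
  step 2: fast 2->3->None, no cycle

Cycle: no


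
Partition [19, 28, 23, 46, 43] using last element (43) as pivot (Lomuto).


Pivot: 43
  19 <= 43: advance i (no swap)
  28 <= 43: advance i (no swap)
  23 <= 43: advance i (no swap)
Place pivot at 3: [19, 28, 23, 43, 46]

Partitioned: [19, 28, 23, 43, 46]


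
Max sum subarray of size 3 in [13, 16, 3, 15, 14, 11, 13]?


[0:3]: 32
[1:4]: 34
[2:5]: 32
[3:6]: 40
[4:7]: 38

Max: 40 at [3:6]


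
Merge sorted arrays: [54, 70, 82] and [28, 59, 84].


Take 28 from B
Take 54 from A
Take 59 from B
Take 70 from A
Take 82 from A

Merged: [28, 54, 59, 70, 82, 84]


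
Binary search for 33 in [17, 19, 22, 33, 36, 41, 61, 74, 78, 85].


Step 1: lo=0, hi=9, mid=4, val=36
Step 2: lo=0, hi=3, mid=1, val=19
Step 3: lo=2, hi=3, mid=2, val=22
Step 4: lo=3, hi=3, mid=3, val=33

Found at index 3


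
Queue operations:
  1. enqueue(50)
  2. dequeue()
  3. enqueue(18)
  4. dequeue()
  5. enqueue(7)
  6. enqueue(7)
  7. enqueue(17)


enqueue(50) -> [50]
dequeue()->50, []
enqueue(18) -> [18]
dequeue()->18, []
enqueue(7) -> [7]
enqueue(7) -> [7, 7]
enqueue(17) -> [7, 7, 17]

Final queue: [7, 7, 17]


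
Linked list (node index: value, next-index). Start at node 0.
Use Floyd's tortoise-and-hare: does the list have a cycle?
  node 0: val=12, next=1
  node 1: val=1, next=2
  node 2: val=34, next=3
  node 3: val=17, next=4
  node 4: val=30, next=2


Floyd's tortoise (slow, +1) and hare (fast, +2):
  init: slow=0, fast=0
  step 1: slow=1, fast=2
  step 2: slow=2, fast=4
  step 3: slow=3, fast=3
  slow == fast at node 3: cycle detected

Cycle: yes


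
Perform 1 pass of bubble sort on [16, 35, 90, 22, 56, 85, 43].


Initial: [16, 35, 90, 22, 56, 85, 43]
Pass 1: [16, 35, 22, 56, 85, 43, 90] (4 swaps)

After 1 pass: [16, 35, 22, 56, 85, 43, 90]


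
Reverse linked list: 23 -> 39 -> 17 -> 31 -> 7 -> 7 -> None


Step 1: curr=23, set curr.next=prev(None) | reversed so far: 23
Step 2: curr=39, set curr.next=prev(23) | reversed so far: 39 -> 23
Step 3: curr=17, set curr.next=prev(39) | reversed so far: 17 -> 39 -> 23
Step 4: curr=31, set curr.next=prev(17) | reversed so far: 31 -> 17 -> 39 -> 23
Step 5: curr=7, set curr.next=prev(31) | reversed so far: 7 -> 31 -> 17 -> 39 -> 23
Step 6: curr=7, set curr.next=prev(7) | reversed so far: 7 -> 7 -> 31 -> 17 -> 39 -> 23

7 -> 7 -> 31 -> 17 -> 39 -> 23 -> None


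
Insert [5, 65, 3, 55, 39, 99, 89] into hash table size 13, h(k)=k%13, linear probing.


Insert 5: h=5 -> slot 5
Insert 65: h=0 -> slot 0
Insert 3: h=3 -> slot 3
Insert 55: h=3, 1 probes -> slot 4
Insert 39: h=0, 1 probes -> slot 1
Insert 99: h=8 -> slot 8
Insert 89: h=11 -> slot 11

Table: [65, 39, None, 3, 55, 5, None, None, 99, None, None, 89, None]


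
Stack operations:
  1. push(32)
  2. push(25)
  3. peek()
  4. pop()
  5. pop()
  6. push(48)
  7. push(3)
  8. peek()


push(32) -> [32]
push(25) -> [32, 25]
peek()->25
pop()->25, [32]
pop()->32, []
push(48) -> [48]
push(3) -> [48, 3]
peek()->3

Final stack: [48, 3]


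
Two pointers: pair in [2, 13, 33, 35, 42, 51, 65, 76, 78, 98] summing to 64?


lo=0(2)+hi=9(98)=100
lo=0(2)+hi=8(78)=80
lo=0(2)+hi=7(76)=78
lo=0(2)+hi=6(65)=67
lo=0(2)+hi=5(51)=53
lo=1(13)+hi=5(51)=64

Yes: 13+51=64


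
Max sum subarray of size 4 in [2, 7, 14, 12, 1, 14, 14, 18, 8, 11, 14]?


[0:4]: 35
[1:5]: 34
[2:6]: 41
[3:7]: 41
[4:8]: 47
[5:9]: 54
[6:10]: 51
[7:11]: 51

Max: 54 at [5:9]


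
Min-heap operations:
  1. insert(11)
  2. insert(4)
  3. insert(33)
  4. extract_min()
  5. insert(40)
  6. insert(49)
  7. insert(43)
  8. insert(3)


insert(11) -> [11]
insert(4) -> [4, 11]
insert(33) -> [4, 11, 33]
extract_min()->4, [11, 33]
insert(40) -> [11, 33, 40]
insert(49) -> [11, 33, 40, 49]
insert(43) -> [11, 33, 40, 49, 43]
insert(3) -> [3, 33, 11, 49, 43, 40]

Final heap: [3, 33, 11, 49, 43, 40]


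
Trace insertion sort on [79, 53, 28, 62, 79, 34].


Initial: [79, 53, 28, 62, 79, 34]
Insert 53: [53, 79, 28, 62, 79, 34]
Insert 28: [28, 53, 79, 62, 79, 34]
Insert 62: [28, 53, 62, 79, 79, 34]
Insert 79: [28, 53, 62, 79, 79, 34]
Insert 34: [28, 34, 53, 62, 79, 79]

Sorted: [28, 34, 53, 62, 79, 79]


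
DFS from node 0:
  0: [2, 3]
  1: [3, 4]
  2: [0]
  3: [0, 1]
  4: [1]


Visit 0, push [3, 2]
Visit 2, push []
Visit 3, push [1]
Visit 1, push [4]
Visit 4, push []

DFS order: [0, 2, 3, 1, 4]


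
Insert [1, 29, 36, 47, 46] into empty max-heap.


Insert 1: [1]
Insert 29: [29, 1]
Insert 36: [36, 1, 29]
Insert 47: [47, 36, 29, 1]
Insert 46: [47, 46, 29, 1, 36]

Final heap: [47, 46, 29, 1, 36]


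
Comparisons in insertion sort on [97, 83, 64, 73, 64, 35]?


Algorithm: insertion sort
Input: [97, 83, 64, 73, 64, 35]
Sorted: [35, 64, 64, 73, 83, 97]

15


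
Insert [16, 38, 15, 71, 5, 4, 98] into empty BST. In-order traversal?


Insert 16: root
Insert 38: R from 16
Insert 15: L from 16
Insert 71: R from 16 -> R from 38
Insert 5: L from 16 -> L from 15
Insert 4: L from 16 -> L from 15 -> L from 5
Insert 98: R from 16 -> R from 38 -> R from 71

In-order: [4, 5, 15, 16, 38, 71, 98]


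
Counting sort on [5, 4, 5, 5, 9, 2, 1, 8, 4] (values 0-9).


Input: [5, 4, 5, 5, 9, 2, 1, 8, 4]
Counts: [0, 1, 1, 0, 2, 3, 0, 0, 1, 1]

Sorted: [1, 2, 4, 4, 5, 5, 5, 8, 9]


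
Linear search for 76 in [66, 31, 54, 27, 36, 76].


i=0: 66!=76
i=1: 31!=76
i=2: 54!=76
i=3: 27!=76
i=4: 36!=76
i=5: 76==76 found!

Found at 5, 6 comps


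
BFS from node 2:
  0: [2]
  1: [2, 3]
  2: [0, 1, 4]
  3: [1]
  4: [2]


Visit 2, enqueue [0, 1, 4]
Visit 0, enqueue []
Visit 1, enqueue [3]
Visit 4, enqueue []
Visit 3, enqueue []

BFS order: [2, 0, 1, 4, 3]


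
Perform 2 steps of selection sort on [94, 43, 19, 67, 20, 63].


Initial: [94, 43, 19, 67, 20, 63]
Step 1: min=19 at 2
  Swap: [19, 43, 94, 67, 20, 63]
Step 2: min=20 at 4
  Swap: [19, 20, 94, 67, 43, 63]

After 2 steps: [19, 20, 94, 67, 43, 63]


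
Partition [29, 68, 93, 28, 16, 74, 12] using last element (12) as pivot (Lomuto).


Pivot: 12
Place pivot at 0: [12, 68, 93, 28, 16, 74, 29]

Partitioned: [12, 68, 93, 28, 16, 74, 29]


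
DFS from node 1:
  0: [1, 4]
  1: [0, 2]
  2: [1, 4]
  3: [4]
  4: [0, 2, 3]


Visit 1, push [2, 0]
Visit 0, push [4]
Visit 4, push [3, 2]
Visit 2, push []
Visit 3, push []

DFS order: [1, 0, 4, 2, 3]


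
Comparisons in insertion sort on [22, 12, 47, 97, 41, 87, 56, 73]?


Algorithm: insertion sort
Input: [22, 12, 47, 97, 41, 87, 56, 73]
Sorted: [12, 22, 41, 47, 56, 73, 87, 97]

14


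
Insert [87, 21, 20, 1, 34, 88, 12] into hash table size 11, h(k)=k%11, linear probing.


Insert 87: h=10 -> slot 10
Insert 21: h=10, 1 probes -> slot 0
Insert 20: h=9 -> slot 9
Insert 1: h=1 -> slot 1
Insert 34: h=1, 1 probes -> slot 2
Insert 88: h=0, 3 probes -> slot 3
Insert 12: h=1, 3 probes -> slot 4

Table: [21, 1, 34, 88, 12, None, None, None, None, 20, 87]


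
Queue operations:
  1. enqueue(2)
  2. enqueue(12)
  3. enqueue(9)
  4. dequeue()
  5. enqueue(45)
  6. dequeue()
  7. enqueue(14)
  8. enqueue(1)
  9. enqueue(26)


enqueue(2) -> [2]
enqueue(12) -> [2, 12]
enqueue(9) -> [2, 12, 9]
dequeue()->2, [12, 9]
enqueue(45) -> [12, 9, 45]
dequeue()->12, [9, 45]
enqueue(14) -> [9, 45, 14]
enqueue(1) -> [9, 45, 14, 1]
enqueue(26) -> [9, 45, 14, 1, 26]

Final queue: [9, 45, 14, 1, 26]
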